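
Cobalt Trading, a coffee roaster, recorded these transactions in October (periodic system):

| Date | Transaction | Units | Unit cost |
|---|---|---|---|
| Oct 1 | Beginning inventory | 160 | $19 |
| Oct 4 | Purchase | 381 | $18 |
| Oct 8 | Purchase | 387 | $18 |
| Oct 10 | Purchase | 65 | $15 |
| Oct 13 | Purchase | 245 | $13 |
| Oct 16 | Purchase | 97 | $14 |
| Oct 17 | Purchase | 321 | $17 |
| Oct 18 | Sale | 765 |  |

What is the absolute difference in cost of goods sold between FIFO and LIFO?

$2,289

FIFO COGS: 160 @ $19 + 381 @ $18 + 224 @ $18 = $13,930
LIFO COGS: 321 @ $17 + 97 @ $14 + 245 @ $13 + 65 @ $15 + 37 @ $18 = $11,641
Difference = |$13,930 − $11,641| = $2,289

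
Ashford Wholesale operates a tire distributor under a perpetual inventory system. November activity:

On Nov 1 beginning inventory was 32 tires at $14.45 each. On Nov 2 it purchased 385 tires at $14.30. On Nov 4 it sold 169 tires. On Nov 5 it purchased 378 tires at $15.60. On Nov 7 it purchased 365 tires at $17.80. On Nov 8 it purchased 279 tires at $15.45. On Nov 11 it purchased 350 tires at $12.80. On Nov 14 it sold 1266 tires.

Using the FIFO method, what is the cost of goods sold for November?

COGS = $22,610.45

Nov 4, 169 sold [FIFO — oldest first]: 32 @ $14.45 + 137 @ $14.30 = $2,421.50
Nov 14, 1266 sold [FIFO — oldest first]: 248 @ $14.30 + 378 @ $15.60 + 365 @ $17.80 + 275 @ $15.45 = $20,188.95
Total COGS = $2,421.50 + $20,188.95 = $22,610.45
Ending inventory: 4 @ $15.45 + 350 @ $12.80 = $4,541.80
Check: goods available $27,152.25 = COGS $22,610.45 + ending $4,541.80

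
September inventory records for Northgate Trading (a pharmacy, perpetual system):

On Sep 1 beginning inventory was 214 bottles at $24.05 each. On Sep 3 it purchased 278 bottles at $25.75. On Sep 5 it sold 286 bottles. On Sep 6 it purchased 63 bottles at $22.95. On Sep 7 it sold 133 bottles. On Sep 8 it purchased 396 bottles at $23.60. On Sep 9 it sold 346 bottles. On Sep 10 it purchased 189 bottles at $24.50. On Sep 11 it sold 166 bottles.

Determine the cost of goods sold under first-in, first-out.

Sep 5, 286 sold [FIFO — oldest first]: 214 @ $24.05 + 72 @ $25.75 = $7,000.70
Sep 7, 133 sold [FIFO — oldest first]: 133 @ $25.75 = $3,424.75
Sep 9, 346 sold [FIFO — oldest first]: 73 @ $25.75 + 63 @ $22.95 + 210 @ $23.60 = $8,281.60
Sep 11, 166 sold [FIFO — oldest first]: 166 @ $23.60 = $3,917.60
Total COGS = $7,000.70 + $3,424.75 + $8,281.60 + $3,917.60 = $22,624.65
Ending inventory: 20 @ $23.60 + 189 @ $24.50 = $5,102.50

COGS = $22,624.65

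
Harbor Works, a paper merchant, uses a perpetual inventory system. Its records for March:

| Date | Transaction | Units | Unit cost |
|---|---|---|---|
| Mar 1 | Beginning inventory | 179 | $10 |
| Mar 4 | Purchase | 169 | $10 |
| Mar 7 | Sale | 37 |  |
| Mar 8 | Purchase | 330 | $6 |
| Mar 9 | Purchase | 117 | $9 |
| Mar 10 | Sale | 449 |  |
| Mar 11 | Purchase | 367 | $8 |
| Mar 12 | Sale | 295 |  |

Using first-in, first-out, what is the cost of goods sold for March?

Mar 7, 37 sold [FIFO — oldest first]: 37 @ $10 = $370
Mar 10, 449 sold [FIFO — oldest first]: 142 @ $10 + 169 @ $10 + 138 @ $6 = $3,938
Mar 12, 295 sold [FIFO — oldest first]: 192 @ $6 + 103 @ $9 = $2,079
Total COGS = $370 + $3,938 + $2,079 = $6,387
Ending inventory: 14 @ $9 + 367 @ $8 = $3,062
Check: goods available $9,449 = COGS $6,387 + ending $3,062

COGS = $6,387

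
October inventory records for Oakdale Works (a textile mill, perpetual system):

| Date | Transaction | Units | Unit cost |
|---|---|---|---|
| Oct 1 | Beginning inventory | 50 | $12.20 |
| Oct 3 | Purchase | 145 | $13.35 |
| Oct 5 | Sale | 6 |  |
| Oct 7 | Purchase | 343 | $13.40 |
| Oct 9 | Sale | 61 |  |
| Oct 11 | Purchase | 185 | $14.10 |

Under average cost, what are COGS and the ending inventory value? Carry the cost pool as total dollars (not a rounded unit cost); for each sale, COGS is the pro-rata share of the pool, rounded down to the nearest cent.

After Oct 1: 50 on hand, pool $610.00 (≈ $12.2000 each)
After Oct 3: 195 on hand, pool $2,545.75 (≈ $13.0551 each)
Oct 5, sell 6: 6/195 × $2,545.75 → $78.33
After Oct 7: 532 on hand, pool $7,063.62 (≈ $13.2775 each)
Oct 9, sell 61: 61/532 × $7,063.62 → $809.92
After Oct 11: 656 on hand, pool $8,862.20 (≈ $13.5095 each)
Total COGS = $78.33 + $809.92 = $888.25
Ending inventory (cost pool remaining) = $8,862.20

COGS = $888.25; ending inventory = $8,862.20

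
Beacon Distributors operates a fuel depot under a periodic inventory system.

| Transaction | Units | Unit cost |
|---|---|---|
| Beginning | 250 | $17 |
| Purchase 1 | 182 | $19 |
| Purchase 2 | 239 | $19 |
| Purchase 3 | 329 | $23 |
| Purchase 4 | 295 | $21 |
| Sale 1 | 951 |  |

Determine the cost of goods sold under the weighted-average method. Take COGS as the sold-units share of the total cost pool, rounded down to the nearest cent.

COGS = $19,101.51

Sale 1, sell 951: 951/1295 × $26,011.00 → $19,101.51
Ending inventory (cost pool remaining) = $6,909.49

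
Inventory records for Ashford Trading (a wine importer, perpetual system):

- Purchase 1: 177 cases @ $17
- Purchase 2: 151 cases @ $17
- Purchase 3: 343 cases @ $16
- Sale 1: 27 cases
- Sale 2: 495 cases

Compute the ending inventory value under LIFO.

Ending inventory = $2,533

Sale 1 (27) [LIFO — newest first]: 27 @ $16 = $432
Sale 2 (495) [LIFO — newest first]: 316 @ $16 + 151 @ $17 + 28 @ $17 = $8,099
Total COGS = $432 + $8,099 = $8,531
Ending inventory: 149 @ $17 = $2,533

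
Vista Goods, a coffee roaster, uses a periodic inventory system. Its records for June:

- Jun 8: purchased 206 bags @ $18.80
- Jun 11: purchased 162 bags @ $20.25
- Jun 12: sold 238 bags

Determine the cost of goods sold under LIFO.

Jun 12, 238 sold [LIFO — newest first]: 162 @ $20.25 + 76 @ $18.80 = $4,709.30
Ending inventory: 130 @ $18.80 = $2,444.00
Check: goods available $7,153.30 = COGS $4,709.30 + ending $2,444.00

COGS = $4,709.30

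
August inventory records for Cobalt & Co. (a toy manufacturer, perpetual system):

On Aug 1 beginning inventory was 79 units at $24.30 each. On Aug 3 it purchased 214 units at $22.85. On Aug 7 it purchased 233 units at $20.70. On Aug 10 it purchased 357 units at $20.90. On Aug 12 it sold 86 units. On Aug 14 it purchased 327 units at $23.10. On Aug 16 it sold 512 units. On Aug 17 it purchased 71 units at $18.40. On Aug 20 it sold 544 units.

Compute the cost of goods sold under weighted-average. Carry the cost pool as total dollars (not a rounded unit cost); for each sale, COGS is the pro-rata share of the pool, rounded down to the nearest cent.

COGS = $24,941.46

After Aug 1: 79 on hand, pool $1,919.70 (≈ $24.3000 each)
After Aug 3: 293 on hand, pool $6,809.60 (≈ $23.2410 each)
After Aug 7: 526 on hand, pool $11,632.70 (≈ $22.1154 each)
After Aug 10: 883 on hand, pool $19,094.00 (≈ $21.6240 each)
Aug 12, sell 86: 86/883 × $19,094.00 → $1,859.66
After Aug 14: 1124 on hand, pool $24,788.04 (≈ $22.0534 each)
Aug 16, sell 512: 512/1124 × $24,788.04 → $11,291.34
After Aug 17: 683 on hand, pool $14,803.10 (≈ $21.6736 each)
Aug 20, sell 544: 544/683 × $14,803.10 → $11,790.46
Total COGS = $1,859.66 + $11,291.34 + $11,790.46 = $24,941.46
Ending inventory (cost pool remaining) = $3,012.64
Check: goods available $27,954.10 = COGS $24,941.46 + ending $3,012.64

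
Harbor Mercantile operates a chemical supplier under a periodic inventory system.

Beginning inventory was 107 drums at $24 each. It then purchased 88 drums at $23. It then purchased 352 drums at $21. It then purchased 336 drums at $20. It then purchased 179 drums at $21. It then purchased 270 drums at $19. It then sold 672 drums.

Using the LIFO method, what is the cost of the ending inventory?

Sale 1 (672) [LIFO — newest first]: 270 @ $19 + 179 @ $21 + 223 @ $20 = $13,349
Ending inventory: 107 @ $24 + 88 @ $23 + 352 @ $21 + 113 @ $20 = $14,244
Check: goods available $27,593 = COGS $13,349 + ending $14,244

Ending inventory = $14,244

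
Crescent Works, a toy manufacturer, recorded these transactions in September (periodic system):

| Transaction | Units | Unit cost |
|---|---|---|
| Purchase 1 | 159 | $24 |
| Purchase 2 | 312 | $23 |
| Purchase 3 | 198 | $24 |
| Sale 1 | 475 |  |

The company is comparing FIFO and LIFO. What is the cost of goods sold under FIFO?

FIFO COGS: 159 @ $24 + 312 @ $23 + 4 @ $24 = $11,088
LIFO COGS: 198 @ $24 + 277 @ $23 = $11,123

COGS = $11,088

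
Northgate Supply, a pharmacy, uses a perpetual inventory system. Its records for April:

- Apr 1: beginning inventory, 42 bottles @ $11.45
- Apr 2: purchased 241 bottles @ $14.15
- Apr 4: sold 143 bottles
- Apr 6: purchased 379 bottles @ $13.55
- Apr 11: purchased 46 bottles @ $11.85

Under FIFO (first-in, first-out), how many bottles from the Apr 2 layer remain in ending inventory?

140

Apr 4, 143 sold [FIFO — oldest first]: 42 @ $11.45 + 101 @ $14.15 = $1,910.05
Ending inventory: 140 @ $14.15 + 379 @ $13.55 + 46 @ $11.85 = $7,661.55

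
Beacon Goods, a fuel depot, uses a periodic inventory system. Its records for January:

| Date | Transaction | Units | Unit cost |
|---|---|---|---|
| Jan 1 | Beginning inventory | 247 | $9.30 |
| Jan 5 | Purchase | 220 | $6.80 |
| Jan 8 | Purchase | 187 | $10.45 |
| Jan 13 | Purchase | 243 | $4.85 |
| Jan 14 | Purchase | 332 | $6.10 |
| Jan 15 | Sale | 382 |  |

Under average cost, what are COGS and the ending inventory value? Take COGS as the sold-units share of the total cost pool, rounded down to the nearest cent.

COGS = $2,782.16; ending inventory = $6,168.84

Jan 15, sell 382: 382/1229 × $8,951.00 → $2,782.16
Ending inventory (cost pool remaining) = $6,168.84
Check: goods available $8,951.00 = COGS $2,782.16 + ending $6,168.84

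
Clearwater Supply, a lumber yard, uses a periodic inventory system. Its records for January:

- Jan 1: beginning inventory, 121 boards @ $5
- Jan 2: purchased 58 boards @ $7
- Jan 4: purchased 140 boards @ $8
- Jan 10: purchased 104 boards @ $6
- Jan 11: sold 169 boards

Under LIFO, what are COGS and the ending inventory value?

Jan 11, 169 sold [LIFO — newest first]: 104 @ $6 + 65 @ $8 = $1,144
Ending inventory: 121 @ $5 + 58 @ $7 + 75 @ $8 = $1,611
Check: goods available $2,755 = COGS $1,144 + ending $1,611

COGS = $1,144; ending inventory = $1,611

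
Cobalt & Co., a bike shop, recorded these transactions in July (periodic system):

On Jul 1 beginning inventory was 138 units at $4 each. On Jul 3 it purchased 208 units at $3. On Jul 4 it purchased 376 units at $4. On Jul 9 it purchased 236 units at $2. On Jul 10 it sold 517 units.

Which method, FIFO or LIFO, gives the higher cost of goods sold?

FIFO

FIFO COGS: 138 @ $4 + 208 @ $3 + 171 @ $4 = $1,860
LIFO COGS: 236 @ $2 + 281 @ $4 = $1,596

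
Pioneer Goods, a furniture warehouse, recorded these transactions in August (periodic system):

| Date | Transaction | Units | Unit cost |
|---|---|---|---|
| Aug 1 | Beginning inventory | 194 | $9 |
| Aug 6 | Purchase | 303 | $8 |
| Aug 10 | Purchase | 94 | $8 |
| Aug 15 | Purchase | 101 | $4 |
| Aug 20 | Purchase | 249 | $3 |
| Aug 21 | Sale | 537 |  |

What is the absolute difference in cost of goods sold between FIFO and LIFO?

FIFO COGS: 194 @ $9 + 303 @ $8 + 40 @ $8 = $4,490
LIFO COGS: 249 @ $3 + 101 @ $4 + 94 @ $8 + 93 @ $8 = $2,647
Difference = |$4,490 − $2,647| = $1,843

$1,843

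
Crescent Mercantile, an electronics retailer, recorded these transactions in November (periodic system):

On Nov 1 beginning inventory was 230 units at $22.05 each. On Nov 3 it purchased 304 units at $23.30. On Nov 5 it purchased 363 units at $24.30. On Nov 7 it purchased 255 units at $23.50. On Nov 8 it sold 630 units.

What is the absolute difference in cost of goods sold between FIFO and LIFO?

$605.50

FIFO COGS: 230 @ $22.05 + 304 @ $23.30 + 96 @ $24.30 = $14,487.50
LIFO COGS: 255 @ $23.50 + 363 @ $24.30 + 12 @ $23.30 = $15,093.00
Difference = |$14,487.50 − $15,093.00| = $605.50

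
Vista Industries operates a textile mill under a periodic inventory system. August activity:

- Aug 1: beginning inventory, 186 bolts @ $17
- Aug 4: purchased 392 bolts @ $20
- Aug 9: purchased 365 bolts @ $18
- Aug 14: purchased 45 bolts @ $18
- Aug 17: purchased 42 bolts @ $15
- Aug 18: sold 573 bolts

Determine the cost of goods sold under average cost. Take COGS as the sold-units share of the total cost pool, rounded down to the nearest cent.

Aug 18, sell 573: 573/1030 × $19,012.00 → $10,576.57
Ending inventory (cost pool remaining) = $8,435.43

COGS = $10,576.57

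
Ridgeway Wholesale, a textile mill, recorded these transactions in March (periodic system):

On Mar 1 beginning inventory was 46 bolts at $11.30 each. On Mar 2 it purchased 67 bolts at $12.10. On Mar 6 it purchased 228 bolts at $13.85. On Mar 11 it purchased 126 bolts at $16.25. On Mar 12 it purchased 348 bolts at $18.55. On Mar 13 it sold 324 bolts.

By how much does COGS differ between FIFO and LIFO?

$1,757.35

FIFO COGS: 46 @ $11.30 + 67 @ $12.10 + 211 @ $13.85 = $4,252.85
LIFO COGS: 324 @ $18.55 = $6,010.20
Difference = |$4,252.85 − $6,010.20| = $1,757.35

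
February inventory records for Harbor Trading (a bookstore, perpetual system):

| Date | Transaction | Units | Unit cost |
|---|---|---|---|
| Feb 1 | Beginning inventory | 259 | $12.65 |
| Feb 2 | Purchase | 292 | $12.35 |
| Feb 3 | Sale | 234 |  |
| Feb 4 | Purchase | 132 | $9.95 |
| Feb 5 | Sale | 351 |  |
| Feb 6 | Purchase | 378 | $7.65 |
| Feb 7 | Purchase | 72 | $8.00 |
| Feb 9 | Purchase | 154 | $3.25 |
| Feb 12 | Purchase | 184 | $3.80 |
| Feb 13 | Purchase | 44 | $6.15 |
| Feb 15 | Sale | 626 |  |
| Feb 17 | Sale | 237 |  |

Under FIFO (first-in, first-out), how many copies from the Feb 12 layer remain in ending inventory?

Feb 3, 234 sold [FIFO — oldest first]: 234 @ $12.65 = $2,960.10
Feb 5, 351 sold [FIFO — oldest first]: 25 @ $12.65 + 292 @ $12.35 + 34 @ $9.95 = $4,260.75
Feb 15, 626 sold [FIFO — oldest first]: 98 @ $9.95 + 378 @ $7.65 + 72 @ $8.00 + 78 @ $3.25 = $4,696.30
Feb 17, 237 sold [FIFO — oldest first]: 76 @ $3.25 + 161 @ $3.80 = $858.80
Total COGS = $2,960.10 + $4,260.75 + $4,696.30 + $858.80 = $12,775.95
Ending inventory: 23 @ $3.80 + 44 @ $6.15 = $358.00

23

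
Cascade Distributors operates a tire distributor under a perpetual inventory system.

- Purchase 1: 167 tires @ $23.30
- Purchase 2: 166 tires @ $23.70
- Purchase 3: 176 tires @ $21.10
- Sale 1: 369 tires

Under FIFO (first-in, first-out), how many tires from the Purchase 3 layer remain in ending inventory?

140

Sale 1 (369) [FIFO — oldest first]: 167 @ $23.30 + 166 @ $23.70 + 36 @ $21.10 = $8,584.90
Ending inventory: 140 @ $21.10 = $2,954.00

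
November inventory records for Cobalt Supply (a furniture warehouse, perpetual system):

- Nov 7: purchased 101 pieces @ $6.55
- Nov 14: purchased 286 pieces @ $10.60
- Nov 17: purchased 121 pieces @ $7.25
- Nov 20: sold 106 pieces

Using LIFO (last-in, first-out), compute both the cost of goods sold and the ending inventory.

Nov 20, 106 sold [LIFO — newest first]: 106 @ $7.25 = $768.50
Ending inventory: 101 @ $6.55 + 286 @ $10.60 + 15 @ $7.25 = $3,801.90

COGS = $768.50; ending inventory = $3,801.90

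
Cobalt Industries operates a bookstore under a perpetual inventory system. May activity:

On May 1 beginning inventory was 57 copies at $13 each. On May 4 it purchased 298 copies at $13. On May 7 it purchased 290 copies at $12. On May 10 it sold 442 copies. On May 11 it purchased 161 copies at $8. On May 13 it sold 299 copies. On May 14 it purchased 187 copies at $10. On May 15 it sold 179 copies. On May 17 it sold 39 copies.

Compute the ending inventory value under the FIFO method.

Ending inventory = $340

May 10, 442 sold [FIFO — oldest first]: 57 @ $13 + 298 @ $13 + 87 @ $12 = $5,659
May 13, 299 sold [FIFO — oldest first]: 203 @ $12 + 96 @ $8 = $3,204
May 15, 179 sold [FIFO — oldest first]: 65 @ $8 + 114 @ $10 = $1,660
May 17, 39 sold [FIFO — oldest first]: 39 @ $10 = $390
Total COGS = $5,659 + $3,204 + $1,660 + $390 = $10,913
Ending inventory: 34 @ $10 = $340
Check: goods available $11,253 = COGS $10,913 + ending $340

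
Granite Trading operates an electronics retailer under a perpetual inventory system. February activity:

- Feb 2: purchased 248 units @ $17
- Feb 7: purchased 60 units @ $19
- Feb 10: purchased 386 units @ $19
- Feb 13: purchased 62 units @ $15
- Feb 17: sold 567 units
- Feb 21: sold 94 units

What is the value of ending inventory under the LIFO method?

Ending inventory = $1,615

Feb 17, 567 sold [LIFO — newest first]: 62 @ $15 + 386 @ $19 + 60 @ $19 + 59 @ $17 = $10,407
Feb 21, 94 sold [LIFO — newest first]: 94 @ $17 = $1,598
Total COGS = $10,407 + $1,598 = $12,005
Ending inventory: 95 @ $17 = $1,615
Check: goods available $13,620 = COGS $12,005 + ending $1,615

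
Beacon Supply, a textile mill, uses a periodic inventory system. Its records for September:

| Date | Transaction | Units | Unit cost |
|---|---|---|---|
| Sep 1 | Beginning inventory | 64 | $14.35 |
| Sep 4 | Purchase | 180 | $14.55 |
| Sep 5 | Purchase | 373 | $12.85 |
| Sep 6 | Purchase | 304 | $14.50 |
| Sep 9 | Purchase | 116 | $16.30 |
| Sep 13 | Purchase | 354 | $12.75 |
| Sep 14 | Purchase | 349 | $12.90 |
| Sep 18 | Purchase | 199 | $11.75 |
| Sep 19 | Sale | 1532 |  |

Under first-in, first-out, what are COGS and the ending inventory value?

COGS = $20,961.65; ending inventory = $5,021.45

Sep 19, 1532 sold [FIFO — oldest first]: 64 @ $14.35 + 180 @ $14.55 + 373 @ $12.85 + 304 @ $14.50 + 116 @ $16.30 + 354 @ $12.75 + 141 @ $12.90 = $20,961.65
Ending inventory: 208 @ $12.90 + 199 @ $11.75 = $5,021.45
Check: goods available $25,983.10 = COGS $20,961.65 + ending $5,021.45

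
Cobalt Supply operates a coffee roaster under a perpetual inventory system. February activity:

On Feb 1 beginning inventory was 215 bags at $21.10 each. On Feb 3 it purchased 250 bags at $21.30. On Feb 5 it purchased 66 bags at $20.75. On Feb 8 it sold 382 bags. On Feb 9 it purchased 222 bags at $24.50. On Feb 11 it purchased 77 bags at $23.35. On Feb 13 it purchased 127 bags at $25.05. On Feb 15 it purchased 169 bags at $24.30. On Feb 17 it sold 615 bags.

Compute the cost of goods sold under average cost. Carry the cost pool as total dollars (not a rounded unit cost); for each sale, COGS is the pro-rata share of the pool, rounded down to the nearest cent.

After Feb 1: 215 on hand, pool $4,536.50 (≈ $21.1000 each)
After Feb 3: 465 on hand, pool $9,861.50 (≈ $21.2075 each)
After Feb 5: 531 on hand, pool $11,231.00 (≈ $21.1507 each)
Feb 8, sell 382: 382/531 × $11,231.00 → $8,079.55
After Feb 9: 371 on hand, pool $8,590.45 (≈ $23.1549 each)
After Feb 11: 448 on hand, pool $10,388.40 (≈ $23.1884 each)
After Feb 13: 575 on hand, pool $13,569.75 (≈ $23.5996 each)
After Feb 15: 744 on hand, pool $17,676.45 (≈ $23.7587 each)
Feb 17, sell 615: 615/744 × $17,676.45 → $14,611.58
Total COGS = $8,079.55 + $14,611.58 = $22,691.13
Ending inventory (cost pool remaining) = $3,064.87
Check: goods available $25,756.00 = COGS $22,691.13 + ending $3,064.87

COGS = $22,691.13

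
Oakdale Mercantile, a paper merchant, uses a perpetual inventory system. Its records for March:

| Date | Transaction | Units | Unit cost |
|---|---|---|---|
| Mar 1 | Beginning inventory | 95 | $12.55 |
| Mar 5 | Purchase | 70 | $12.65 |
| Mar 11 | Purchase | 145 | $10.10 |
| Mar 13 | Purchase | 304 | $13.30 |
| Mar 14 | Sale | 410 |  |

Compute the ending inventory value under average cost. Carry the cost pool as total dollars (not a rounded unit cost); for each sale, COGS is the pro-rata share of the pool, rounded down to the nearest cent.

Ending inventory = $2,520.25

After Mar 1: 95 on hand, pool $1,192.25 (≈ $12.5500 each)
After Mar 5: 165 on hand, pool $2,077.75 (≈ $12.5924 each)
After Mar 11: 310 on hand, pool $3,542.25 (≈ $11.4266 each)
After Mar 13: 614 on hand, pool $7,585.45 (≈ $12.3542 each)
Mar 14, sell 410: 410/614 × $7,585.45 → $5,065.20
Ending inventory (cost pool remaining) = $2,520.25
Check: goods available $7,585.45 = COGS $5,065.20 + ending $2,520.25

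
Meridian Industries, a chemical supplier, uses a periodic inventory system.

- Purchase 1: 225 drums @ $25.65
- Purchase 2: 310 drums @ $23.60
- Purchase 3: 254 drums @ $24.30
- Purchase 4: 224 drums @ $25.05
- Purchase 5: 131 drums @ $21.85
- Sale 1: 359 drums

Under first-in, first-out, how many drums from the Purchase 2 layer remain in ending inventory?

176

Sale 1 (359) [FIFO — oldest first]: 225 @ $25.65 + 134 @ $23.60 = $8,933.65
Ending inventory: 176 @ $23.60 + 254 @ $24.30 + 224 @ $25.05 + 131 @ $21.85 = $18,799.35
Check: goods available $27,733.00 = COGS $8,933.65 + ending $18,799.35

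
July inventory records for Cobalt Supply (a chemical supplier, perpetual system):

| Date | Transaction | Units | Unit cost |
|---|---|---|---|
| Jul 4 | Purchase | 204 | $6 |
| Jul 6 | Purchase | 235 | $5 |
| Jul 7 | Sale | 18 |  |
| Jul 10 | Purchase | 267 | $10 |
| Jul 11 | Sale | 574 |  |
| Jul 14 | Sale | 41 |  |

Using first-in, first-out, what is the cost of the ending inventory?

Jul 7, 18 sold [FIFO — oldest first]: 18 @ $6 = $108
Jul 11, 574 sold [FIFO — oldest first]: 186 @ $6 + 235 @ $5 + 153 @ $10 = $3,821
Jul 14, 41 sold [FIFO — oldest first]: 41 @ $10 = $410
Total COGS = $108 + $3,821 + $410 = $4,339
Ending inventory: 73 @ $10 = $730

Ending inventory = $730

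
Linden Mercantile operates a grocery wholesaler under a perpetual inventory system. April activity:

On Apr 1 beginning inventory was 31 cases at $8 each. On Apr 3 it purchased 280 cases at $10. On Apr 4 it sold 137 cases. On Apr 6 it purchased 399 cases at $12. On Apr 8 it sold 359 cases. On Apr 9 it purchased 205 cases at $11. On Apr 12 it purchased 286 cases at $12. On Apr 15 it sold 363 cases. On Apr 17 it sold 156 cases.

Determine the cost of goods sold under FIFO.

Apr 4, 137 sold [FIFO — oldest first]: 31 @ $8 + 106 @ $10 = $1,308
Apr 8, 359 sold [FIFO — oldest first]: 174 @ $10 + 185 @ $12 = $3,960
Apr 15, 363 sold [FIFO — oldest first]: 214 @ $12 + 149 @ $11 = $4,207
Apr 17, 156 sold [FIFO — oldest first]: 56 @ $11 + 100 @ $12 = $1,816
Total COGS = $1,308 + $3,960 + $4,207 + $1,816 = $11,291
Ending inventory: 186 @ $12 = $2,232
Check: goods available $13,523 = COGS $11,291 + ending $2,232

COGS = $11,291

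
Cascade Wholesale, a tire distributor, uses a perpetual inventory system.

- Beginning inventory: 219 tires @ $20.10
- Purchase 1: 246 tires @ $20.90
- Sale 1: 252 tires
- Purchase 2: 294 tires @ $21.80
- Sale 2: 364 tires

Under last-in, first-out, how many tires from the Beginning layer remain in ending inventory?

Sale 1 (252) [LIFO — newest first]: 246 @ $20.90 + 6 @ $20.10 = $5,262.00
Sale 2 (364) [LIFO — newest first]: 294 @ $21.80 + 70 @ $20.10 = $7,816.20
Total COGS = $5,262.00 + $7,816.20 = $13,078.20
Ending inventory: 143 @ $20.10 = $2,874.30

143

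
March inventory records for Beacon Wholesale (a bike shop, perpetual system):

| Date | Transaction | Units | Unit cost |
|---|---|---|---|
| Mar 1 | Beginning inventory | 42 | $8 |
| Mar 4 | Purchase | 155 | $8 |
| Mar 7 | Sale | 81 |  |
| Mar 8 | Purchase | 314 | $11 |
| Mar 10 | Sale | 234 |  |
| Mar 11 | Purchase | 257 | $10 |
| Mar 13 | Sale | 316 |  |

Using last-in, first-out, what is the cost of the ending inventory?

Ending inventory = $1,159

Mar 7, 81 sold [LIFO — newest first]: 81 @ $8 = $648
Mar 10, 234 sold [LIFO — newest first]: 234 @ $11 = $2,574
Mar 13, 316 sold [LIFO — newest first]: 257 @ $10 + 59 @ $11 = $3,219
Total COGS = $648 + $2,574 + $3,219 = $6,441
Ending inventory: 42 @ $8 + 74 @ $8 + 21 @ $11 = $1,159
Check: goods available $7,600 = COGS $6,441 + ending $1,159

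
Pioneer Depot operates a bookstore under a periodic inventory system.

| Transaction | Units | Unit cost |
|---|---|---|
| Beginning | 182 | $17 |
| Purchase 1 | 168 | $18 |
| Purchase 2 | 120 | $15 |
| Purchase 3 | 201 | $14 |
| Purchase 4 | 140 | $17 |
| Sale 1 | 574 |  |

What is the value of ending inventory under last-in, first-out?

Ending inventory = $4,084

Sale 1 (574) [LIFO — newest first]: 140 @ $17 + 201 @ $14 + 120 @ $15 + 113 @ $18 = $9,028
Ending inventory: 182 @ $17 + 55 @ $18 = $4,084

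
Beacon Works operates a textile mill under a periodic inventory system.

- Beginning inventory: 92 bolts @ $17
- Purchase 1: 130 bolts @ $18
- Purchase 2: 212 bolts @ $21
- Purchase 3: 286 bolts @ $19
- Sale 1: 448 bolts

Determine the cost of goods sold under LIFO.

Sale 1 (448) [LIFO — newest first]: 286 @ $19 + 162 @ $21 = $8,836
Ending inventory: 92 @ $17 + 130 @ $18 + 50 @ $21 = $4,954

COGS = $8,836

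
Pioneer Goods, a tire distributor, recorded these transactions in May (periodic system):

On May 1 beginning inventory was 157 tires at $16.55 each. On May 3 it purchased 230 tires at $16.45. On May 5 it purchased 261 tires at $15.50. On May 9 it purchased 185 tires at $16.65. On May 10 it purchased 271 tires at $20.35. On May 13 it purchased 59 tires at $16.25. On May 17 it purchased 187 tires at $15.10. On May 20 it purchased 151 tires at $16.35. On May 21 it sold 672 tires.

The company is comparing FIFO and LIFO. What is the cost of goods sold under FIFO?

COGS = $10,826.95

FIFO COGS: 157 @ $16.55 + 230 @ $16.45 + 261 @ $15.50 + 24 @ $16.65 = $10,826.95
LIFO COGS: 151 @ $16.35 + 187 @ $15.10 + 59 @ $16.25 + 271 @ $20.35 + 4 @ $16.65 = $11,832.75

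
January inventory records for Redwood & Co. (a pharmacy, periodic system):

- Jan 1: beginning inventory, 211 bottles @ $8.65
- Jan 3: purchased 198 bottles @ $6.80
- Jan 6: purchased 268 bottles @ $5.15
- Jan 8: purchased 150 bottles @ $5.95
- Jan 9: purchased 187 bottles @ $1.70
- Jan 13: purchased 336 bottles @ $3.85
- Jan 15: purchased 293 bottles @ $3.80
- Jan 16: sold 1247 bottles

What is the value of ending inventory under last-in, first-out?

Ending inventory = $3,083.15

Jan 16, 1247 sold [LIFO — newest first]: 293 @ $3.80 + 336 @ $3.85 + 187 @ $1.70 + 150 @ $5.95 + 268 @ $5.15 + 13 @ $6.80 = $5,086.00
Ending inventory: 211 @ $8.65 + 185 @ $6.80 = $3,083.15
Check: goods available $8,169.15 = COGS $5,086.00 + ending $3,083.15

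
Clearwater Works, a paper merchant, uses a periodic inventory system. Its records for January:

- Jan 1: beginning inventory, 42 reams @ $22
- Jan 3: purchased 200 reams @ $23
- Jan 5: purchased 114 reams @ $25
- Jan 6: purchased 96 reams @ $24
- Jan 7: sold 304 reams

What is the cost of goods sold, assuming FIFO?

Jan 7, 304 sold [FIFO — oldest first]: 42 @ $22 + 200 @ $23 + 62 @ $25 = $7,074
Ending inventory: 52 @ $25 + 96 @ $24 = $3,604

COGS = $7,074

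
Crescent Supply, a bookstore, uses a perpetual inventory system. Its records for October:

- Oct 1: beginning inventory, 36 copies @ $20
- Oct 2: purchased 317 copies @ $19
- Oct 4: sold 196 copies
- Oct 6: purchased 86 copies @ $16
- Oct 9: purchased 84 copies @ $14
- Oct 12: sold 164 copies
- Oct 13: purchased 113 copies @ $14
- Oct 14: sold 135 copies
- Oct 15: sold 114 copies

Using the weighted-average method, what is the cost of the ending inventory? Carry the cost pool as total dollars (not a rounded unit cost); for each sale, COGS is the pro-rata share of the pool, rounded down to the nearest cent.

After Oct 1: 36 on hand, pool $720.00 (≈ $20.0000 each)
After Oct 2: 353 on hand, pool $6,743.00 (≈ $19.1020 each)
Oct 4, sell 196: 196/353 × $6,743.00 → $3,743.98
After Oct 6: 243 on hand, pool $4,375.02 (≈ $18.0042 each)
After Oct 9: 327 on hand, pool $5,551.02 (≈ $16.9756 each)
Oct 12, sell 164: 164/327 × $5,551.02 → $2,783.99
After Oct 13: 276 on hand, pool $4,349.03 (≈ $15.7574 each)
Oct 14, sell 135: 135/276 × $4,349.03 → $2,127.24
Oct 15, sell 114: 114/141 × $2,221.79 → $1,796.34
Total COGS = $3,743.98 + $2,783.99 + $2,127.24 + $1,796.34 = $10,451.55
Ending inventory (cost pool remaining) = $425.45

Ending inventory = $425.45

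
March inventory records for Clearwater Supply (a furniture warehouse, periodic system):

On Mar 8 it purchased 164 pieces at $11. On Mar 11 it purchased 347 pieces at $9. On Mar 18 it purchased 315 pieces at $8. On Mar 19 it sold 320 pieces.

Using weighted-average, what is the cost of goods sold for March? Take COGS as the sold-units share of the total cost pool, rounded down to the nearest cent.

COGS = $2,885.03

Mar 19, sell 320: 320/826 × $7,447.00 → $2,885.03
Ending inventory (cost pool remaining) = $4,561.97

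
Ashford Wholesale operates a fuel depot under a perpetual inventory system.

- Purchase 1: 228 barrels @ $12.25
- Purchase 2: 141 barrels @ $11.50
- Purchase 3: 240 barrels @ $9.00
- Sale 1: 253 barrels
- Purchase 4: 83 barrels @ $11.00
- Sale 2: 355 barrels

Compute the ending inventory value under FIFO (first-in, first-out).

Sale 1 (253) [FIFO — oldest first]: 228 @ $12.25 + 25 @ $11.50 = $3,080.50
Sale 2 (355) [FIFO — oldest first]: 116 @ $11.50 + 239 @ $9.00 = $3,485.00
Total COGS = $3,080.50 + $3,485.00 = $6,565.50
Ending inventory: 1 @ $9.00 + 83 @ $11.00 = $922.00

Ending inventory = $922.00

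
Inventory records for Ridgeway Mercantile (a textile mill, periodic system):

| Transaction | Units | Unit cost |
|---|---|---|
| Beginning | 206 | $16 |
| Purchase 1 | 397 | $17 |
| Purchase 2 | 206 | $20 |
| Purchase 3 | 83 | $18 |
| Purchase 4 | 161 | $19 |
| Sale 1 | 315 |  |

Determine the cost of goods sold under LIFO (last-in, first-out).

COGS = $5,973

Sale 1 (315) [LIFO — newest first]: 161 @ $19 + 83 @ $18 + 71 @ $20 = $5,973
Ending inventory: 206 @ $16 + 397 @ $17 + 135 @ $20 = $12,745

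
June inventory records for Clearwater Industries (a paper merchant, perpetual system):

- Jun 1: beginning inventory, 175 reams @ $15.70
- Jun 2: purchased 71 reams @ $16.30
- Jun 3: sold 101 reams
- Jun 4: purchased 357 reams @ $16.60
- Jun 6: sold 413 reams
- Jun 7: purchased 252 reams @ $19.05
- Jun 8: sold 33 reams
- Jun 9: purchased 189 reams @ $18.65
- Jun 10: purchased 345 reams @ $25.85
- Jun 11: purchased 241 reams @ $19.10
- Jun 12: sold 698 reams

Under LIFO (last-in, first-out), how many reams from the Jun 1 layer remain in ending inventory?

Jun 3, 101 sold [LIFO — newest first]: 71 @ $16.30 + 30 @ $15.70 = $1,628.30
Jun 6, 413 sold [LIFO — newest first]: 357 @ $16.60 + 56 @ $15.70 = $6,805.40
Jun 8, 33 sold [LIFO — newest first]: 33 @ $19.05 = $628.65
Jun 12, 698 sold [LIFO — newest first]: 241 @ $19.10 + 345 @ $25.85 + 112 @ $18.65 = $15,610.15
Total COGS = $1,628.30 + $6,805.40 + $628.65 + $15,610.15 = $24,672.50
Ending inventory: 89 @ $15.70 + 219 @ $19.05 + 77 @ $18.65 = $7,005.30
Check: goods available $31,677.80 = COGS $24,672.50 + ending $7,005.30

89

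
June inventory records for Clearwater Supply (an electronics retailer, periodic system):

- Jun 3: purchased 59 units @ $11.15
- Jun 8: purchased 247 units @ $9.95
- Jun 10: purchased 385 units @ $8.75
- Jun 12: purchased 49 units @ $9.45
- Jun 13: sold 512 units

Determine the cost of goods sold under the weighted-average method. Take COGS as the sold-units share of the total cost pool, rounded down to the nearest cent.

Jun 13, sell 512: 512/740 × $6,947.30 → $4,806.78
Ending inventory (cost pool remaining) = $2,140.52
Check: goods available $6,947.30 = COGS $4,806.78 + ending $2,140.52

COGS = $4,806.78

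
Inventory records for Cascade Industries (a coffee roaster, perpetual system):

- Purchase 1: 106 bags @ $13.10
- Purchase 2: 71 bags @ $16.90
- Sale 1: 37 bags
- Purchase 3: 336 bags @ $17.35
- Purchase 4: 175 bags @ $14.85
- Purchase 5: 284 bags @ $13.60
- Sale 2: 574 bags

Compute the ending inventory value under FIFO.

Ending inventory = $5,005.85

Sale 1 (37) [FIFO — oldest first]: 37 @ $13.10 = $484.70
Sale 2 (574) [FIFO — oldest first]: 69 @ $13.10 + 71 @ $16.90 + 336 @ $17.35 + 98 @ $14.85 = $9,388.70
Total COGS = $484.70 + $9,388.70 = $9,873.40
Ending inventory: 77 @ $14.85 + 284 @ $13.60 = $5,005.85
Check: goods available $14,879.25 = COGS $9,873.40 + ending $5,005.85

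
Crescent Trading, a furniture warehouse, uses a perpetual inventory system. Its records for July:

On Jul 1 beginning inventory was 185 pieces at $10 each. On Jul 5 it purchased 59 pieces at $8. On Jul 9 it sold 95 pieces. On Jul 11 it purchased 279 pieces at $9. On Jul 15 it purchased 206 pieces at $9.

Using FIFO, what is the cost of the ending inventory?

Ending inventory = $5,737

Jul 9, 95 sold [FIFO — oldest first]: 95 @ $10 = $950
Ending inventory: 90 @ $10 + 59 @ $8 + 279 @ $9 + 206 @ $9 = $5,737
Check: goods available $6,687 = COGS $950 + ending $5,737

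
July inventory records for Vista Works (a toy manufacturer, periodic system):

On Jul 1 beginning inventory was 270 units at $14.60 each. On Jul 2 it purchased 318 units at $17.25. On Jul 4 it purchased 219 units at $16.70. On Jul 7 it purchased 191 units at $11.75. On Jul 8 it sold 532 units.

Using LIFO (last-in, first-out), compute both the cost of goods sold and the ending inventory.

Jul 8, 532 sold [LIFO — newest first]: 191 @ $11.75 + 219 @ $16.70 + 122 @ $17.25 = $8,006.05
Ending inventory: 270 @ $14.60 + 196 @ $17.25 = $7,323.00
Check: goods available $15,329.05 = COGS $8,006.05 + ending $7,323.00

COGS = $8,006.05; ending inventory = $7,323.00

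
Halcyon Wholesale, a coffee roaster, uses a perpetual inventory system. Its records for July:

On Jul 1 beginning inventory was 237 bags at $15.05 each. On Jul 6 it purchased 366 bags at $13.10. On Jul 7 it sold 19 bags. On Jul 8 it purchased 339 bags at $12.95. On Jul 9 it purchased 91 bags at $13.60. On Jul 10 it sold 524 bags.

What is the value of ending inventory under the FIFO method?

Ending inventory = $6,413.65

Jul 7, 19 sold [FIFO — oldest first]: 19 @ $15.05 = $285.95
Jul 10, 524 sold [FIFO — oldest first]: 218 @ $15.05 + 306 @ $13.10 = $7,289.50
Total COGS = $285.95 + $7,289.50 = $7,575.45
Ending inventory: 60 @ $13.10 + 339 @ $12.95 + 91 @ $13.60 = $6,413.65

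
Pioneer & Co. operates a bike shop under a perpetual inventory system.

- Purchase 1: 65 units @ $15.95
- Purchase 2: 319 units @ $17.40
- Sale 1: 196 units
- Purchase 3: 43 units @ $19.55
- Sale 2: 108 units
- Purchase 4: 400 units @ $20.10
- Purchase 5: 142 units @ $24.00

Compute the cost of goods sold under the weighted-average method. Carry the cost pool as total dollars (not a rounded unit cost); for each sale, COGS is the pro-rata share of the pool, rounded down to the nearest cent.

After Purchase 1: 65 on hand, pool $1,036.75 (≈ $15.9500 each)
After Purchase 2: 384 on hand, pool $6,587.35 (≈ $17.1546 each)
Sale 1, sell 196: 196/384 × $6,587.35 → $3,362.29
After Purchase 3: 231 on hand, pool $4,065.71 (≈ $17.6005 each)
Sale 2, sell 108: 108/231 × $4,065.71 → $1,900.85
After Purchase 4: 523 on hand, pool $10,204.86 (≈ $19.5122 each)
After Purchase 5: 665 on hand, pool $13,612.86 (≈ $20.4705 each)
Total COGS = $3,362.29 + $1,900.85 = $5,263.14
Ending inventory (cost pool remaining) = $13,612.86
Check: goods available $18,876.00 = COGS $5,263.14 + ending $13,612.86

COGS = $5,263.14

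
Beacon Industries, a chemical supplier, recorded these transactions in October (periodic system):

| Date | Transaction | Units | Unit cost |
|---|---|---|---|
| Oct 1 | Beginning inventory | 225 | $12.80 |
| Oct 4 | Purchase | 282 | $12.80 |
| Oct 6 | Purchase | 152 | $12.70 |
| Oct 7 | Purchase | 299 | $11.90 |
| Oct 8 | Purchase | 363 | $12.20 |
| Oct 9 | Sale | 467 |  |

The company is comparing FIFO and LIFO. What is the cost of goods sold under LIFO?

COGS = $5,666.20

FIFO COGS: 225 @ $12.80 + 242 @ $12.80 = $5,977.60
LIFO COGS: 363 @ $12.20 + 104 @ $11.90 = $5,666.20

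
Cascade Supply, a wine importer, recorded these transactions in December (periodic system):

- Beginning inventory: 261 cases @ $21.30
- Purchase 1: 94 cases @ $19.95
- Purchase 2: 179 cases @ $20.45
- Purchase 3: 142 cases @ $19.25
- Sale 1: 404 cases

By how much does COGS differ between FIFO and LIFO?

FIFO COGS: 261 @ $21.30 + 94 @ $19.95 + 49 @ $20.45 = $8,436.65
LIFO COGS: 142 @ $19.25 + 179 @ $20.45 + 83 @ $19.95 = $8,049.90
Difference = |$8,436.65 − $8,049.90| = $386.75

$386.75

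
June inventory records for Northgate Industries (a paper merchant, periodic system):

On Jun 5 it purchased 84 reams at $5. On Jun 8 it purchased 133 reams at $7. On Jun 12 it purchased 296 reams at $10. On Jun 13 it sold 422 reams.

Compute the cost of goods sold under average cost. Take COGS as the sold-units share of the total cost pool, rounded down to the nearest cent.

COGS = $3,546.28

Jun 13, sell 422: 422/513 × $4,311.00 → $3,546.28
Ending inventory (cost pool remaining) = $764.72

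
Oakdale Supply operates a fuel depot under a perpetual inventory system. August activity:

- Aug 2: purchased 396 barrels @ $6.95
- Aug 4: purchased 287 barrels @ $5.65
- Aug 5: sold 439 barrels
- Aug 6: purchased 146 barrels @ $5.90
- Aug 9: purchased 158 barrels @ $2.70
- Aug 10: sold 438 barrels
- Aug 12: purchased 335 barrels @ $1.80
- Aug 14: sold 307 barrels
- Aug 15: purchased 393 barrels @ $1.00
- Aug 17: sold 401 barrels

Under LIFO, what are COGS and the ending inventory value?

Aug 5, 439 sold [LIFO — newest first]: 287 @ $5.65 + 152 @ $6.95 = $2,677.95
Aug 10, 438 sold [LIFO — newest first]: 158 @ $2.70 + 146 @ $5.90 + 134 @ $6.95 = $2,219.30
Aug 14, 307 sold [LIFO — newest first]: 307 @ $1.80 = $552.60
Aug 17, 401 sold [LIFO — newest first]: 393 @ $1.00 + 8 @ $1.80 = $407.40
Total COGS = $2,677.95 + $2,219.30 + $552.60 + $407.40 = $5,857.25
Ending inventory: 110 @ $6.95 + 20 @ $1.80 = $800.50

COGS = $5,857.25; ending inventory = $800.50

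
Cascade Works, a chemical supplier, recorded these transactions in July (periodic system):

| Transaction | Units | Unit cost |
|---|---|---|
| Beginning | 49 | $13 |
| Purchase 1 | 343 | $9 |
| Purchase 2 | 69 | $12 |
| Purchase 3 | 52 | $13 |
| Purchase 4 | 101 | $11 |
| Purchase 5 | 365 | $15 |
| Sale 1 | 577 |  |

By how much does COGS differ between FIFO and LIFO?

FIFO COGS: 49 @ $13 + 343 @ $9 + 69 @ $12 + 52 @ $13 + 64 @ $11 = $5,932
LIFO COGS: 365 @ $15 + 101 @ $11 + 52 @ $13 + 59 @ $12 = $7,970
Difference = |$5,932 − $7,970| = $2,038

$2,038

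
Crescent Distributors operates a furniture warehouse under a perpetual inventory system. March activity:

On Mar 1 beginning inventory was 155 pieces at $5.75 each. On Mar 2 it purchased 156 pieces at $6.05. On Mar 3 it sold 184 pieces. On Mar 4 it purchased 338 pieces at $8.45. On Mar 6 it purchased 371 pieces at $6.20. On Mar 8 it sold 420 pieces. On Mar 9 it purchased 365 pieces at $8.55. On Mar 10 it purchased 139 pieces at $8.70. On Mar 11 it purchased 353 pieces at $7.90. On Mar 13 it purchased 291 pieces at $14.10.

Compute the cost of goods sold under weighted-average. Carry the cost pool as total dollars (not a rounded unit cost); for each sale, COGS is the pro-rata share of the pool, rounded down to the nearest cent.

After Mar 1: 155 on hand, pool $891.25 (≈ $5.7500 each)
After Mar 2: 311 on hand, pool $1,835.05 (≈ $5.9005 each)
Mar 3, sell 184: 184/311 × $1,835.05 → $1,085.68
After Mar 4: 465 on hand, pool $3,605.47 (≈ $7.7537 each)
After Mar 6: 836 on hand, pool $5,905.67 (≈ $7.0642 each)
Mar 8, sell 420: 420/836 × $5,905.67 → $2,966.96
After Mar 9: 781 on hand, pool $6,059.46 (≈ $7.7586 each)
After Mar 10: 920 on hand, pool $7,268.76 (≈ $7.9008 each)
After Mar 11: 1273 on hand, pool $10,057.46 (≈ $7.9006 each)
After Mar 13: 1564 on hand, pool $14,160.56 (≈ $9.0541 each)
Total COGS = $1,085.68 + $2,966.96 = $4,052.64
Ending inventory (cost pool remaining) = $14,160.56

COGS = $4,052.64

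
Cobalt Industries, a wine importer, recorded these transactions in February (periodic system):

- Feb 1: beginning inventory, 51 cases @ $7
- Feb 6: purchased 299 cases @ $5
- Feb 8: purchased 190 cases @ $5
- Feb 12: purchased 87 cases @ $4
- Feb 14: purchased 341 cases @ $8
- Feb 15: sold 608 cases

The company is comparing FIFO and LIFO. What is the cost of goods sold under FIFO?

COGS = $3,074

FIFO COGS: 51 @ $7 + 299 @ $5 + 190 @ $5 + 68 @ $4 = $3,074
LIFO COGS: 341 @ $8 + 87 @ $4 + 180 @ $5 = $3,976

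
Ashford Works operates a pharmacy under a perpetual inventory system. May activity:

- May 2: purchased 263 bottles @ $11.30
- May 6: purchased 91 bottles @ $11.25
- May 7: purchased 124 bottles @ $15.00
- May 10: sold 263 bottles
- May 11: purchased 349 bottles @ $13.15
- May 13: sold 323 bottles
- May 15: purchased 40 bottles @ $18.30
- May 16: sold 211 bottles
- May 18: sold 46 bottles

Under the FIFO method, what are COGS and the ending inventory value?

COGS = $10,737.80; ending inventory = $439.20

May 10, 263 sold [FIFO — oldest first]: 263 @ $11.30 = $2,971.90
May 13, 323 sold [FIFO — oldest first]: 91 @ $11.25 + 124 @ $15.00 + 108 @ $13.15 = $4,303.95
May 16, 211 sold [FIFO — oldest first]: 211 @ $13.15 = $2,774.65
May 18, 46 sold [FIFO — oldest first]: 30 @ $13.15 + 16 @ $18.30 = $687.30
Total COGS = $2,971.90 + $4,303.95 + $2,774.65 + $687.30 = $10,737.80
Ending inventory: 24 @ $18.30 = $439.20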